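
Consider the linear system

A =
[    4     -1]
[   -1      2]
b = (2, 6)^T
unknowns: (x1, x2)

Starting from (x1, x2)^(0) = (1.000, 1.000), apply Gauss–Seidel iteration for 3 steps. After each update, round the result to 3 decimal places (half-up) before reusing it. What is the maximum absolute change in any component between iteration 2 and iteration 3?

0.074

Iteration 1:
  x1 = (2 - (-1)·1.000) / (4) = 0.750
  x2 = (6 - (-1)·0.750) / (2) = 3.375
Iteration 2:
  x1 = (2 - (-1)·3.375) / (4) = 1.344
  x2 = (6 - (-1)·1.344) / (2) = 3.672
Iteration 3:
  x1 = (2 - (-1)·3.672) / (4) = 1.418
  x2 = (6 - (-1)·1.418) / (2) = 3.709
Change: (0.074, 0.037) → max |·| = 0.074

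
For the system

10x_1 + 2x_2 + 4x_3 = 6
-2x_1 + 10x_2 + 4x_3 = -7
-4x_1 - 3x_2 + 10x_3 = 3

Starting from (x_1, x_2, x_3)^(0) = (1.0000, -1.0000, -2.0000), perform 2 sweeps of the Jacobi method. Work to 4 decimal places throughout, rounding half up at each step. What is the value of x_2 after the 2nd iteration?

Iteration 1:
  x_1 = (6 - (2)·-1.0000 - (4)·-2.0000) / (10) = 1.6000
  x_2 = (-7 - (-2)·1.0000 - (4)·-2.0000) / (10) = 0.3000
  x_3 = (3 - (-4)·1.0000 - (-3)·-1.0000) / (10) = 0.4000
Iteration 2:
  x_1 = (6 - (2)·0.3000 - (4)·0.4000) / (10) = 0.3800
  x_2 = (-7 - (-2)·1.6000 - (4)·0.4000) / (10) = -0.5400
  x_3 = (3 - (-4)·1.6000 - (-3)·0.3000) / (10) = 1.0300

-0.5400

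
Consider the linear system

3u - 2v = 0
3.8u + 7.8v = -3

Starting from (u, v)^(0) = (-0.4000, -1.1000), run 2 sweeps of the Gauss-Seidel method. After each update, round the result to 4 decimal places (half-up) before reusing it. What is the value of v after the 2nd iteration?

-0.3757

Iteration 1:
  u = (0 - (-2)·-1.1000) / (3) = -0.7333
  v = (-3 - (3.8)·-0.7333) / (7.8) = -0.0274
Iteration 2:
  u = (0 - (-2)·-0.0274) / (3) = -0.0183
  v = (-3 - (3.8)·-0.0183) / (7.8) = -0.3757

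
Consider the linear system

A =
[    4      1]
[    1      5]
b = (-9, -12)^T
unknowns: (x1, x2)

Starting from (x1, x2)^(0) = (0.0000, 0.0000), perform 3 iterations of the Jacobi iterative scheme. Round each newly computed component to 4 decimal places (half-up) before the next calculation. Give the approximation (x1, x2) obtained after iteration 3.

(-1.7625, -2.0700)

Iteration 1:
  x1 = (-9 - (1)·0.0000) / (4) = -2.2500
  x2 = (-12 - (1)·0.0000) / (5) = -2.4000
Iteration 2:
  x1 = (-9 - (1)·-2.4000) / (4) = -1.6500
  x2 = (-12 - (1)·-2.2500) / (5) = -1.9500
Iteration 3:
  x1 = (-9 - (1)·-1.9500) / (4) = -1.7625
  x2 = (-12 - (1)·-1.6500) / (5) = -2.0700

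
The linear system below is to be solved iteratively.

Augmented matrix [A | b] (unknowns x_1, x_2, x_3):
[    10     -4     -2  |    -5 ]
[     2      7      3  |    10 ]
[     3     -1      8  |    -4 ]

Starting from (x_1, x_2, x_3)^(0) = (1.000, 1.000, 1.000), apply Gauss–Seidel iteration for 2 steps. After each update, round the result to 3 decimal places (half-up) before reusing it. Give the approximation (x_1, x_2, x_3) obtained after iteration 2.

(-0.195, 1.663, -0.219)

Iteration 1:
  x_1 = (-5 - (-4)·1.000 - (-2)·1.000) / (10) = 0.100
  x_2 = (10 - (2)·0.100 - (3)·1.000) / (7) = 0.971
  x_3 = (-4 - (3)·0.100 - (-1)·0.971) / (8) = -0.416
Iteration 2:
  x_1 = (-5 - (-4)·0.971 - (-2)·-0.416) / (10) = -0.195
  x_2 = (10 - (2)·-0.195 - (3)·-0.416) / (7) = 1.663
  x_3 = (-4 - (3)·-0.195 - (-1)·1.663) / (8) = -0.219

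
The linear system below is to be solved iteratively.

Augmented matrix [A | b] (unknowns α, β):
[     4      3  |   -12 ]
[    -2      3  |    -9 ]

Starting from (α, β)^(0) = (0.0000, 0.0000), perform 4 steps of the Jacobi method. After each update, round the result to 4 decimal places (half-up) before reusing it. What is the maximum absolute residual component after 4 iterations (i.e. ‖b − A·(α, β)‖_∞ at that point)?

Iteration 1:
  α = (-12 - (3)·0.0000) / (4) = -3.0000
  β = (-9 - (-2)·0.0000) / (3) = -3.0000
Iteration 2:
  α = (-12 - (3)·-3.0000) / (4) = -0.7500
  β = (-9 - (-2)·-3.0000) / (3) = -5.0000
Iteration 3:
  α = (-12 - (3)·-5.0000) / (4) = 0.7500
  β = (-9 - (-2)·-0.7500) / (3) = -3.5000
Iteration 4:
  α = (-12 - (3)·-3.5000) / (4) = -0.3750
  β = (-9 - (-2)·0.7500) / (3) = -2.5000
Residual b − A·x = (-3.0000, -2.2500); ∞-norm = 3.0000

3.0000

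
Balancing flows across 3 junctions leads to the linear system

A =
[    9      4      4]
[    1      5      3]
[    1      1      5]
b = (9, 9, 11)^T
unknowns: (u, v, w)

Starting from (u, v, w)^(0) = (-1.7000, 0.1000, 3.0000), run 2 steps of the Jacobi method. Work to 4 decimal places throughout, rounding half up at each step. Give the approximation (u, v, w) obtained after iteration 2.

(-0.2711, 0.3636, 2.2076)

Iteration 1:
  u = (9 - (4)·0.1000 - (4)·3.0000) / (9) = -0.3778
  v = (9 - (1)·-1.7000 - (3)·3.0000) / (5) = 0.3400
  w = (11 - (1)·-1.7000 - (1)·0.1000) / (5) = 2.5200
Iteration 2:
  u = (9 - (4)·0.3400 - (4)·2.5200) / (9) = -0.2711
  v = (9 - (1)·-0.3778 - (3)·2.5200) / (5) = 0.3636
  w = (11 - (1)·-0.3778 - (1)·0.3400) / (5) = 2.2076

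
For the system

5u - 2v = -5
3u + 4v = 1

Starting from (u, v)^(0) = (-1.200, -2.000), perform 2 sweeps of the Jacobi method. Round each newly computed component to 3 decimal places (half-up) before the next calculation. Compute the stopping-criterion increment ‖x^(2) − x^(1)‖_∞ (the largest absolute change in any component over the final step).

Iteration 1:
  u = (-5 - (-2)·-2.000) / (5) = -1.800
  v = (1 - (3)·-1.200) / (4) = 1.150
Iteration 2:
  u = (-5 - (-2)·1.150) / (5) = -0.540
  v = (1 - (3)·-1.800) / (4) = 1.600
Change: (1.260, 0.450) → max |·| = 1.260

1.260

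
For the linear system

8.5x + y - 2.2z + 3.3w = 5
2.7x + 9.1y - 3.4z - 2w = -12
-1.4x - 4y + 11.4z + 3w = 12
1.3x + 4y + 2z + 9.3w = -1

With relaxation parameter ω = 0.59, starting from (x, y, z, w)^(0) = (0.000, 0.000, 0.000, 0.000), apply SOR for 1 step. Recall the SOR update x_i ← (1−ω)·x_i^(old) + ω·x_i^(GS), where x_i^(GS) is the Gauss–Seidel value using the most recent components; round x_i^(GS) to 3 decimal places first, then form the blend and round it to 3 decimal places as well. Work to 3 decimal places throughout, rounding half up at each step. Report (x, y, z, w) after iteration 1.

(0.347, -0.839, 0.473, 0.061)

Iteration 1:
  x: GS value = (5 - (1)·0.000 - (-2.2)·0.000 - (3.3)·0.000) / (8.5) = 0.588;  x ← (1−ω)·0.000 + ω·0.588 = 0.347
  y: GS value = (-12 - (2.7)·0.347 - (-3.4)·0.000 - (-2)·0.000) / (9.1) = -1.422;  y ← (1−ω)·0.000 + ω·-1.422 = -0.839
  z: GS value = (12 - (-1.4)·0.347 - (-4)·-0.839 - (3)·0.000) / (11.4) = 0.801;  z ← (1−ω)·0.000 + ω·0.801 = 0.473
  w: GS value = (-1 - (1.3)·0.347 - (4)·-0.839 - (2)·0.473) / (9.3) = 0.103;  w ← (1−ω)·0.000 + ω·0.103 = 0.061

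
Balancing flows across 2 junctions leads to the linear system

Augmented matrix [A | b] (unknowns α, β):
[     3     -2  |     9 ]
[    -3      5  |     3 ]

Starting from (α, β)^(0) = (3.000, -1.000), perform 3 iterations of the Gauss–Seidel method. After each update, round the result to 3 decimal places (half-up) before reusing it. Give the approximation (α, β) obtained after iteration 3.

Iteration 1:
  α = (9 - (-2)·-1.000) / (3) = 2.333
  β = (3 - (-3)·2.333) / (5) = 2.000
Iteration 2:
  α = (9 - (-2)·2.000) / (3) = 4.333
  β = (3 - (-3)·4.333) / (5) = 3.200
Iteration 3:
  α = (9 - (-2)·3.200) / (3) = 5.133
  β = (3 - (-3)·5.133) / (5) = 3.680

(5.133, 3.680)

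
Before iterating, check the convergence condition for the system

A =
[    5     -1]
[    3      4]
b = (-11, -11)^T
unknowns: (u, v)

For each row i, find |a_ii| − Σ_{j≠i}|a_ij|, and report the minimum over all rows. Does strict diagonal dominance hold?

row 1: |5| − (1) = 4
row 2: |4| − (3) = 1
minimum over rows = 1 → strictly diagonally dominant (convergence guaranteed)

1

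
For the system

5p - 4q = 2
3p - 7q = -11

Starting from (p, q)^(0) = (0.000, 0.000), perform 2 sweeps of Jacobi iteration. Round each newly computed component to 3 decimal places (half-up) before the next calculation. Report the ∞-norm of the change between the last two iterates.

1.257

Iteration 1:
  p = (2 - (-4)·0.000) / (5) = 0.400
  q = (-11 - (3)·0.000) / (-7) = 1.571
Iteration 2:
  p = (2 - (-4)·1.571) / (5) = 1.657
  q = (-11 - (3)·0.400) / (-7) = 1.743
Change: (1.257, 0.172) → max |·| = 1.257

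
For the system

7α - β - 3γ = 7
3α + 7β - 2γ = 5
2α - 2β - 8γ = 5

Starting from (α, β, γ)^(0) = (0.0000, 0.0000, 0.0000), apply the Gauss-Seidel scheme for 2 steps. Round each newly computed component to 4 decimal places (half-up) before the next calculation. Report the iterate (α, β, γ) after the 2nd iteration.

Iteration 1:
  α = (7 - (-1)·0.0000 - (-3)·0.0000) / (7) = 1.0000
  β = (5 - (3)·1.0000 - (-2)·0.0000) / (7) = 0.2857
  γ = (5 - (2)·1.0000 - (-2)·0.2857) / (-8) = -0.4464
Iteration 2:
  α = (7 - (-1)·0.2857 - (-3)·-0.4464) / (7) = 0.8495
  β = (5 - (3)·0.8495 - (-2)·-0.4464) / (7) = 0.2227
  γ = (5 - (2)·0.8495 - (-2)·0.2227) / (-8) = -0.4683

(0.8495, 0.2227, -0.4683)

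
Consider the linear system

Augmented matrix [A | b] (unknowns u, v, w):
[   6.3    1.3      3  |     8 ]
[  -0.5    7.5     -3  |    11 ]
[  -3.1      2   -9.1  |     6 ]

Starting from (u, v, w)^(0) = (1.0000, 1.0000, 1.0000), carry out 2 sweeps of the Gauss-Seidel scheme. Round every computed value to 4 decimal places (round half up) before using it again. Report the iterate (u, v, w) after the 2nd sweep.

(1.0864, 1.3629, -0.7299)

Iteration 1:
  u = (8 - (1.3)·1.0000 - (3)·1.0000) / (6.3) = 0.5873
  v = (11 - (-0.5)·0.5873 - (-3)·1.0000) / (7.5) = 1.9058
  w = (6 - (-3.1)·0.5873 - (2)·1.9058) / (-9.1) = -0.4406
Iteration 2:
  u = (8 - (1.3)·1.9058 - (3)·-0.4406) / (6.3) = 1.0864
  v = (11 - (-0.5)·1.0864 - (-3)·-0.4406) / (7.5) = 1.3629
  w = (6 - (-3.1)·1.0864 - (2)·1.3629) / (-9.1) = -0.7299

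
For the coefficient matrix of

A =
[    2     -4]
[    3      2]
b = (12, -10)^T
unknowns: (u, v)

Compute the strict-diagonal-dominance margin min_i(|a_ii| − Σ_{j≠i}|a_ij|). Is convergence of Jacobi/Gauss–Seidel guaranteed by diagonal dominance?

-2

row 1: |2| − (4) = -2
row 2: |2| − (3) = -1
minimum over rows = -2 → not strictly diagonally dominant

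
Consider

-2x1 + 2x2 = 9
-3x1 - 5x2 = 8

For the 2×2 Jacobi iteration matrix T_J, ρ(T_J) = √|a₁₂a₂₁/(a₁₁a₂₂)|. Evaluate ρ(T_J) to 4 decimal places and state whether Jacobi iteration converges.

a₁₂a₂₁/(a₁₁a₂₂) = (2)·(-3) / ((-2)·(-5)) = -0.600000
ρ = √|-0.600000| = √0.600000 = 0.7746
ρ < 1, so Jacobi converges

0.7746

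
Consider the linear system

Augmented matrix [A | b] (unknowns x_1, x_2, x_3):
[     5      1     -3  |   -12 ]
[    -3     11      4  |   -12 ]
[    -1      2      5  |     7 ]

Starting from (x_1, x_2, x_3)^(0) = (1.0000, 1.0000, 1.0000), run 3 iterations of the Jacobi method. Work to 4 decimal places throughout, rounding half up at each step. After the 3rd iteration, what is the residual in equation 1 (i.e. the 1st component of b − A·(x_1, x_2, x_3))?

1.3503

Iteration 1:
  x_1 = (-12 - (1)·1.0000 - (-3)·1.0000) / (5) = -2.0000
  x_2 = (-12 - (-3)·1.0000 - (4)·1.0000) / (11) = -1.1818
  x_3 = (7 - (-1)·1.0000 - (2)·1.0000) / (5) = 1.2000
Iteration 2:
  x_1 = (-12 - (1)·-1.1818 - (-3)·1.2000) / (5) = -1.4436
  x_2 = (-12 - (-3)·-2.0000 - (4)·1.2000) / (11) = -2.0727
  x_3 = (7 - (-1)·-2.0000 - (2)·-1.1818) / (5) = 1.4727
Iteration 3:
  x_1 = (-12 - (1)·-2.0727 - (-3)·1.4727) / (5) = -1.1018
  x_2 = (-12 - (-3)·-1.4436 - (4)·1.4727) / (11) = -2.0201
  x_3 = (7 - (-1)·-1.4436 - (2)·-2.0727) / (5) = 1.9404
Residual b − A·x = (1.3503, -0.8459, 0.2364)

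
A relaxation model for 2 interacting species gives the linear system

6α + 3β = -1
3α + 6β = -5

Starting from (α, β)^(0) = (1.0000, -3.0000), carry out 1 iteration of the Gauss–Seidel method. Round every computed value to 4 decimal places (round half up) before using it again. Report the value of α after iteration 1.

Iteration 1:
  α = (-1 - (3)·-3.0000) / (6) = 1.3333
  β = (-5 - (3)·1.3333) / (6) = -1.5000

1.3333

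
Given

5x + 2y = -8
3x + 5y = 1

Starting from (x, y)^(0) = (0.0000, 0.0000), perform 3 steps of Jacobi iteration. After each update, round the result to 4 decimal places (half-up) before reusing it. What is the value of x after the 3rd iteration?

Iteration 1:
  x = (-8 - (2)·0.0000) / (5) = -1.6000
  y = (1 - (3)·0.0000) / (5) = 0.2000
Iteration 2:
  x = (-8 - (2)·0.2000) / (5) = -1.6800
  y = (1 - (3)·-1.6000) / (5) = 1.1600
Iteration 3:
  x = (-8 - (2)·1.1600) / (5) = -2.0640
  y = (1 - (3)·-1.6800) / (5) = 1.2080

-2.0640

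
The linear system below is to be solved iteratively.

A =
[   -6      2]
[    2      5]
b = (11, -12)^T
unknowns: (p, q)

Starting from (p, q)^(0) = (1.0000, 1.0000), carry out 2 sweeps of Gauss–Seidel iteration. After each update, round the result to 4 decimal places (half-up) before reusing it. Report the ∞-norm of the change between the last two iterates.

0.9333

Iteration 1:
  p = (11 - (2)·1.0000) / (-6) = -1.5000
  q = (-12 - (2)·-1.5000) / (5) = -1.8000
Iteration 2:
  p = (11 - (2)·-1.8000) / (-6) = -2.4333
  q = (-12 - (2)·-2.4333) / (5) = -1.4267
Change: (-0.9333, 0.3733) → max |·| = 0.9333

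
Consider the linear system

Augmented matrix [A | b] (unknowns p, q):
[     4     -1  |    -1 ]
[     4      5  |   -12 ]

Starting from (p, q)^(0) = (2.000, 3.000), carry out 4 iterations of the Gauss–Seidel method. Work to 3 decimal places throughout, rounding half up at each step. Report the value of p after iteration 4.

-0.718

Iteration 1:
  p = (-1 - (-1)·3.000) / (4) = 0.500
  q = (-12 - (4)·0.500) / (5) = -2.800
Iteration 2:
  p = (-1 - (-1)·-2.800) / (4) = -0.950
  q = (-12 - (4)·-0.950) / (5) = -1.640
Iteration 3:
  p = (-1 - (-1)·-1.640) / (4) = -0.660
  q = (-12 - (4)·-0.660) / (5) = -1.872
Iteration 4:
  p = (-1 - (-1)·-1.872) / (4) = -0.718
  q = (-12 - (4)·-0.718) / (5) = -1.826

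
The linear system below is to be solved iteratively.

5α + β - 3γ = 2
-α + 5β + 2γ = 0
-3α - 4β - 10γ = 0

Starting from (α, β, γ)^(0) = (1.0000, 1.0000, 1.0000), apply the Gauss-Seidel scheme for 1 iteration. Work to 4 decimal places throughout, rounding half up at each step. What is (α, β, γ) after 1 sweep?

Iteration 1:
  α = (2 - (1)·1.0000 - (-3)·1.0000) / (5) = 0.8000
  β = (0 - (-1)·0.8000 - (2)·1.0000) / (5) = -0.2400
  γ = (0 - (-3)·0.8000 - (-4)·-0.2400) / (-10) = -0.1440

(0.8000, -0.2400, -0.1440)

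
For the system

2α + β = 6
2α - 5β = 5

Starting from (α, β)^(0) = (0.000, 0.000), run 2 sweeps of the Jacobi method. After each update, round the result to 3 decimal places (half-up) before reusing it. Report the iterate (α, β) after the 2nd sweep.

(3.500, 0.200)

Iteration 1:
  α = (6 - (1)·0.000) / (2) = 3.000
  β = (5 - (2)·0.000) / (-5) = -1.000
Iteration 2:
  α = (6 - (1)·-1.000) / (2) = 3.500
  β = (5 - (2)·3.000) / (-5) = 0.200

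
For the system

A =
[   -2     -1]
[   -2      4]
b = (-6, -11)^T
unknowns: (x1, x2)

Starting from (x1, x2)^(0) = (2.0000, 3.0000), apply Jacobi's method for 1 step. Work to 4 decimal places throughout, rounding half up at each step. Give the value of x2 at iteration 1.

Iteration 1:
  x1 = (-6 - (-1)·3.0000) / (-2) = 1.5000
  x2 = (-11 - (-2)·2.0000) / (4) = -1.7500

-1.7500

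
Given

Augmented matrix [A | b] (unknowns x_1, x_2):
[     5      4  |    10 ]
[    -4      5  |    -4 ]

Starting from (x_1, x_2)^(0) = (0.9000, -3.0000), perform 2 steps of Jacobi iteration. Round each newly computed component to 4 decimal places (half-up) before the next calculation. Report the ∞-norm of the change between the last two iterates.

Iteration 1:
  x_1 = (10 - (4)·-3.0000) / (5) = 4.4000
  x_2 = (-4 - (-4)·0.9000) / (5) = -0.0800
Iteration 2:
  x_1 = (10 - (4)·-0.0800) / (5) = 2.0640
  x_2 = (-4 - (-4)·4.4000) / (5) = 2.7200
Change: (-2.3360, 2.8000) → max |·| = 2.8000

2.8000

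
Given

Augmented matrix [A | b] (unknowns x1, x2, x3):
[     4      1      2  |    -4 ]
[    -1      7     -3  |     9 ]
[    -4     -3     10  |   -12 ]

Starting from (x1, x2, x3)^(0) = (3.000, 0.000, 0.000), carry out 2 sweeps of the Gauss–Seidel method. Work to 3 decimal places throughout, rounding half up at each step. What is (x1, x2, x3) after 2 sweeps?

Iteration 1:
  x1 = (-4 - (1)·0.000 - (2)·0.000) / (4) = -1.000
  x2 = (9 - (-1)·-1.000 - (-3)·0.000) / (7) = 1.143
  x3 = (-12 - (-4)·-1.000 - (-3)·1.143) / (10) = -1.257
Iteration 2:
  x1 = (-4 - (1)·1.143 - (2)·-1.257) / (4) = -0.657
  x2 = (9 - (-1)·-0.657 - (-3)·-1.257) / (7) = 0.653
  x3 = (-12 - (-4)·-0.657 - (-3)·0.653) / (10) = -1.267

(-0.657, 0.653, -1.267)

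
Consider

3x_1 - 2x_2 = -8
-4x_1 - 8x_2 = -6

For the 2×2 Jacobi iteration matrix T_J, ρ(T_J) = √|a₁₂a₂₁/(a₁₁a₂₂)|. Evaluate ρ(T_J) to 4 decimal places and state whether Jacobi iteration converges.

a₁₂a₂₁/(a₁₁a₂₂) = (-2)·(-4) / ((3)·(-8)) = -0.333333
ρ = √|-0.333333| = √0.333333 = 0.5774
ρ < 1, so Jacobi converges

0.5774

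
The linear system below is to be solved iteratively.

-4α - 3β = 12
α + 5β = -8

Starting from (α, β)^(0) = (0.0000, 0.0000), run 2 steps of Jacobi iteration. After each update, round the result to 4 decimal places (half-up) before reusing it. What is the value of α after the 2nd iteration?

Iteration 1:
  α = (12 - (-3)·0.0000) / (-4) = -3.0000
  β = (-8 - (1)·0.0000) / (5) = -1.6000
Iteration 2:
  α = (12 - (-3)·-1.6000) / (-4) = -1.8000
  β = (-8 - (1)·-3.0000) / (5) = -1.0000

-1.8000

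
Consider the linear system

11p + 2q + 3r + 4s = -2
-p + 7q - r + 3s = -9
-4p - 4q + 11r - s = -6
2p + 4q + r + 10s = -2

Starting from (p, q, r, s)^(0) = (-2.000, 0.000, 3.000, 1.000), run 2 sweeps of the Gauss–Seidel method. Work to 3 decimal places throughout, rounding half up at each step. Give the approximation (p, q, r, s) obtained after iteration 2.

Iteration 1:
  p = (-2 - (2)·0.000 - (3)·3.000 - (4)·1.000) / (11) = -1.364
  q = (-9 - (-1)·-1.364 - (-1)·3.000 - (3)·1.000) / (7) = -1.481
  r = (-6 - (-4)·-1.364 - (-4)·-1.481 - (-1)·1.000) / (11) = -1.489
  s = (-2 - (2)·-1.364 - (4)·-1.481 - (1)·-1.489) / (10) = 0.814
Iteration 2:
  p = (-2 - (2)·-1.481 - (3)·-1.489 - (4)·0.814) / (11) = 0.198
  q = (-9 - (-1)·0.198 - (-1)·-1.489 - (3)·0.814) / (7) = -1.819
  r = (-6 - (-4)·0.198 - (-4)·-1.819 - (-1)·0.814) / (11) = -1.061
  s = (-2 - (2)·0.198 - (4)·-1.819 - (1)·-1.061) / (10) = 0.594

(0.198, -1.819, -1.061, 0.594)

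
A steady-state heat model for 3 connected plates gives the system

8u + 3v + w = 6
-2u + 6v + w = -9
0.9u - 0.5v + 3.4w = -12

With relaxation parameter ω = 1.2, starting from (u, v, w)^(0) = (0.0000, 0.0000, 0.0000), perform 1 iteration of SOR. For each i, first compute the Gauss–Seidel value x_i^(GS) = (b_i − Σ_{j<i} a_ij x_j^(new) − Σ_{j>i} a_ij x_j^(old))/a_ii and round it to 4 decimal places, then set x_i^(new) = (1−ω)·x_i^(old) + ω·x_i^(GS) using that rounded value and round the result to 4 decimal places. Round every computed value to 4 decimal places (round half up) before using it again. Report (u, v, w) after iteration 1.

Iteration 1:
  u: GS value = (6 - (3)·0.0000 - (1)·0.0000) / (8) = 0.7500;  u ← (1−ω)·0.0000 + ω·0.7500 = 0.9000
  v: GS value = (-9 - (-2)·0.9000 - (1)·0.0000) / (6) = -1.2000;  v ← (1−ω)·0.0000 + ω·-1.2000 = -1.4400
  w: GS value = (-12 - (0.9)·0.9000 - (-0.5)·-1.4400) / (3.4) = -3.9794;  w ← (1−ω)·0.0000 + ω·-3.9794 = -4.7753

(0.9000, -1.4400, -4.7753)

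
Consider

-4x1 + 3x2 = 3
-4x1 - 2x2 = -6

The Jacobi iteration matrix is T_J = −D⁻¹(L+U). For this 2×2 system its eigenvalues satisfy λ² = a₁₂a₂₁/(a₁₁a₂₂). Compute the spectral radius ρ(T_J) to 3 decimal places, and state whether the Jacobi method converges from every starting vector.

1.225

a₁₂a₂₁/(a₁₁a₂₂) = (3)·(-4) / ((-4)·(-2)) = -1.500000
ρ = √|-1.500000| = √1.500000 = 1.225
ρ > 1, so Jacobi diverges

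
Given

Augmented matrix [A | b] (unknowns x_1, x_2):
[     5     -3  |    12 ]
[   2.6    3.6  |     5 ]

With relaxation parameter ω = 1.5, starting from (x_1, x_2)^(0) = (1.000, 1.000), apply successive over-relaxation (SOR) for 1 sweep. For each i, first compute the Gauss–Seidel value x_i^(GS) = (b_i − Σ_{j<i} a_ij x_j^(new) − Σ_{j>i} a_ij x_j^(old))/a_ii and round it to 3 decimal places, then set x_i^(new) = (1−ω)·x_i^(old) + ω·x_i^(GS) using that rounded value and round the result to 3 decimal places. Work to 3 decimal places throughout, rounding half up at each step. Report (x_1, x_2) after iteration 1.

Iteration 1:
  x_1: GS value = (12 - (-3)·1.000) / (5) = 3.000;  x_1 ← (1−ω)·1.000 + ω·3.000 = 4.000
  x_2: GS value = (5 - (2.6)·4.000) / (3.6) = -1.500;  x_2 ← (1−ω)·1.000 + ω·-1.500 = -2.750

(4.000, -2.750)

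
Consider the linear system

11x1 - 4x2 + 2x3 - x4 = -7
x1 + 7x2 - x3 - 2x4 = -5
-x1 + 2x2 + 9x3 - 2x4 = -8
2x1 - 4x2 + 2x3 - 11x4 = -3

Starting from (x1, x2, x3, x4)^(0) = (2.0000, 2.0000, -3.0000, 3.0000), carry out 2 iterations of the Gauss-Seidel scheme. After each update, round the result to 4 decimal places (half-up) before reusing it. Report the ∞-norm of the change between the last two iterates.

1.6383

Iteration 1:
  x1 = (-7 - (-4)·2.0000 - (2)·-3.0000 - (-1)·3.0000) / (11) = 0.9091
  x2 = (-5 - (1)·0.9091 - (-1)·-3.0000 - (-2)·3.0000) / (7) = -0.4156
  x3 = (-8 - (-1)·0.9091 - (2)·-0.4156 - (-2)·3.0000) / (9) = -0.0289
  x4 = (-3 - (2)·0.9091 - (-4)·-0.4156 - (2)·-0.0289) / (-11) = 0.5839
Iteration 2:
  x1 = (-7 - (-4)·-0.4156 - (2)·-0.0289 - (-1)·0.5839) / (11) = -0.7292
  x2 = (-5 - (1)·-0.7292 - (-1)·-0.0289 - (-2)·0.5839) / (7) = -0.4474
  x3 = (-8 - (-1)·-0.7292 - (2)·-0.4474 - (-2)·0.5839) / (9) = -0.7407
  x4 = (-3 - (2)·-0.7292 - (-4)·-0.4474 - (2)·-0.7407) / (-11) = 0.1682
Change: (-1.6383, -0.0318, -0.7118, -0.4157) → max |·| = 1.6383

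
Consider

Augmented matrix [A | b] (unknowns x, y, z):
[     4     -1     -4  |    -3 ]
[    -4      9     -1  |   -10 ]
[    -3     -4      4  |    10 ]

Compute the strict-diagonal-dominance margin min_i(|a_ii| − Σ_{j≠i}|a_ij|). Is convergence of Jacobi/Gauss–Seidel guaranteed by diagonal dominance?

row 1: |4| − (1+4) = -1
row 2: |9| − (4+1) = 4
row 3: |4| − (3+4) = -3
minimum over rows = -3 → not strictly diagonally dominant

-3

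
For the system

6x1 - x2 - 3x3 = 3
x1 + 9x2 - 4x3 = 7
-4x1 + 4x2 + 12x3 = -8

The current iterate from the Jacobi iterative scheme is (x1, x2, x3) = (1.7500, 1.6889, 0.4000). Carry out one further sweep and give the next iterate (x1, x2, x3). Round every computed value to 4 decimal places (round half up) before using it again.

(0.9815, 0.7611, -0.6463)

One sweep:
  x1 = (3 - (-1)·1.6889 - (-3)·0.4000) / (6) = 0.9815
  x2 = (7 - (1)·1.7500 - (-4)·0.4000) / (9) = 0.7611
  x3 = (-8 - (-4)·1.7500 - (4)·1.6889) / (12) = -0.6463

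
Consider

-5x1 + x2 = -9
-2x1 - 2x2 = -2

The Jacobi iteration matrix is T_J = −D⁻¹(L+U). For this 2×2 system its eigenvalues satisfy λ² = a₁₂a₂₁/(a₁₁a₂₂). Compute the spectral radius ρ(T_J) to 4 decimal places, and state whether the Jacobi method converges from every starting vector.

a₁₂a₂₁/(a₁₁a₂₂) = (1)·(-2) / ((-5)·(-2)) = -0.200000
ρ = √|-0.200000| = √0.200000 = 0.4472
ρ < 1, so Jacobi converges

0.4472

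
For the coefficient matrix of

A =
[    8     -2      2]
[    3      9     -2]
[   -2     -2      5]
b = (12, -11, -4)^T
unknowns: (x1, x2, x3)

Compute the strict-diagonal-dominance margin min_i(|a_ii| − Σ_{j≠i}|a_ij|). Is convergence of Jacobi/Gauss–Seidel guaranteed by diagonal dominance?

1

row 1: |8| − (2+2) = 4
row 2: |9| − (3+2) = 4
row 3: |5| − (2+2) = 1
minimum over rows = 1 → strictly diagonally dominant (convergence guaranteed)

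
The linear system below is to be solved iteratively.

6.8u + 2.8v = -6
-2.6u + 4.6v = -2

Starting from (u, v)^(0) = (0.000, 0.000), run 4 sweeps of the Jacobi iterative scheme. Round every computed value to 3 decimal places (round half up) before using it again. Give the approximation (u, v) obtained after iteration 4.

(-0.540, -0.716)

Iteration 1:
  u = (-6 - (2.8)·0.000) / (6.8) = -0.882
  v = (-2 - (-2.6)·0.000) / (4.6) = -0.435
Iteration 2:
  u = (-6 - (2.8)·-0.435) / (6.8) = -0.703
  v = (-2 - (-2.6)·-0.882) / (4.6) = -0.933
Iteration 3:
  u = (-6 - (2.8)·-0.933) / (6.8) = -0.498
  v = (-2 - (-2.6)·-0.703) / (4.6) = -0.832
Iteration 4:
  u = (-6 - (2.8)·-0.832) / (6.8) = -0.540
  v = (-2 - (-2.6)·-0.498) / (4.6) = -0.716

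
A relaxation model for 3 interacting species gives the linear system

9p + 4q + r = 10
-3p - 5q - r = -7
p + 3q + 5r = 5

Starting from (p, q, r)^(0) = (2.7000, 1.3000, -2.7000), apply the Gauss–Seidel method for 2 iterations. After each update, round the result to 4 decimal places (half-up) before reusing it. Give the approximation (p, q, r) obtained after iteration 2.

Iteration 1:
  p = (10 - (4)·1.3000 - (1)·-2.7000) / (9) = 0.8333
  q = (-7 - (-3)·0.8333 - (-1)·-2.7000) / (-5) = 1.4400
  r = (5 - (1)·0.8333 - (3)·1.4400) / (5) = -0.0307
Iteration 2:
  p = (10 - (4)·1.4400 - (1)·-0.0307) / (9) = 0.4745
  q = (-7 - (-3)·0.4745 - (-1)·-0.0307) / (-5) = 1.1214
  r = (5 - (1)·0.4745 - (3)·1.1214) / (5) = 0.2323

(0.4745, 1.1214, 0.2323)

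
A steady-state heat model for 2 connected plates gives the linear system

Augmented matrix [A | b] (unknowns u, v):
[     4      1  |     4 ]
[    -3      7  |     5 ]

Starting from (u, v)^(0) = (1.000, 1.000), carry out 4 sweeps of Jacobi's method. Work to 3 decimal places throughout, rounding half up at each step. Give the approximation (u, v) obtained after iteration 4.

Iteration 1:
  u = (4 - (1)·1.000) / (4) = 0.750
  v = (5 - (-3)·1.000) / (7) = 1.143
Iteration 2:
  u = (4 - (1)·1.143) / (4) = 0.714
  v = (5 - (-3)·0.750) / (7) = 1.036
Iteration 3:
  u = (4 - (1)·1.036) / (4) = 0.741
  v = (5 - (-3)·0.714) / (7) = 1.020
Iteration 4:
  u = (4 - (1)·1.020) / (4) = 0.745
  v = (5 - (-3)·0.741) / (7) = 1.032

(0.745, 1.032)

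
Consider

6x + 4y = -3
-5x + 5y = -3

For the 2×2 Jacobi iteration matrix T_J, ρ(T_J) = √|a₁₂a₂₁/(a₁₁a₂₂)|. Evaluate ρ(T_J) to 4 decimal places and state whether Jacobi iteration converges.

0.8165

a₁₂a₂₁/(a₁₁a₂₂) = (4)·(-5) / ((6)·(5)) = -0.666667
ρ = √|-0.666667| = √0.666667 = 0.8165
ρ < 1, so Jacobi converges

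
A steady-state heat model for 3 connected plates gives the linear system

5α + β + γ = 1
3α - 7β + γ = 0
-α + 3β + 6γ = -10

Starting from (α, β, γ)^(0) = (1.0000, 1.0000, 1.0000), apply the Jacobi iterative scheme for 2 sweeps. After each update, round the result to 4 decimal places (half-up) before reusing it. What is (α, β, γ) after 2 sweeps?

(0.4857, -0.3714, -1.9857)

Iteration 1:
  α = (1 - (1)·1.0000 - (1)·1.0000) / (5) = -0.2000
  β = (0 - (3)·1.0000 - (1)·1.0000) / (-7) = 0.5714
  γ = (-10 - (-1)·1.0000 - (3)·1.0000) / (6) = -2.0000
Iteration 2:
  α = (1 - (1)·0.5714 - (1)·-2.0000) / (5) = 0.4857
  β = (0 - (3)·-0.2000 - (1)·-2.0000) / (-7) = -0.3714
  γ = (-10 - (-1)·-0.2000 - (3)·0.5714) / (6) = -1.9857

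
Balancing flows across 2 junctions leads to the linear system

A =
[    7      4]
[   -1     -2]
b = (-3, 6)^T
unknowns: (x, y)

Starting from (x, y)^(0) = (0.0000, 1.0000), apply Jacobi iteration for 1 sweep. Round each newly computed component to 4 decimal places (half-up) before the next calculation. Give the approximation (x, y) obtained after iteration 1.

Iteration 1:
  x = (-3 - (4)·1.0000) / (7) = -1.0000
  y = (6 - (-1)·0.0000) / (-2) = -3.0000

(-1.0000, -3.0000)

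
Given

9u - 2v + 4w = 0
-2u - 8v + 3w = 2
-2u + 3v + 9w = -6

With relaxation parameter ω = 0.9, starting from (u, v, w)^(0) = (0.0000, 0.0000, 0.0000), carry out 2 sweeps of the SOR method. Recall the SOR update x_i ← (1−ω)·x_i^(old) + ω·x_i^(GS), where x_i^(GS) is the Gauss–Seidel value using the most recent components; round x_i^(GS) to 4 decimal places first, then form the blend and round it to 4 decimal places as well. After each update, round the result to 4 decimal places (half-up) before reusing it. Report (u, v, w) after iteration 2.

Iteration 1:
  u: GS value = (0 - (-2)·0.0000 - (4)·0.0000) / (9) = 0.0000;  u ← (1−ω)·0.0000 + ω·0.0000 = 0.0000
  v: GS value = (2 - (-2)·0.0000 - (3)·0.0000) / (-8) = -0.2500;  v ← (1−ω)·0.0000 + ω·-0.2500 = -0.2250
  w: GS value = (-6 - (-2)·0.0000 - (3)·-0.2250) / (9) = -0.5917;  w ← (1−ω)·0.0000 + ω·-0.5917 = -0.5325
Iteration 2:
  u: GS value = (0 - (-2)·-0.2250 - (4)·-0.5325) / (9) = 0.1867;  u ← (1−ω)·0.0000 + ω·0.1867 = 0.1680
  v: GS value = (2 - (-2)·0.1680 - (3)·-0.5325) / (-8) = -0.4917;  v ← (1−ω)·-0.2250 + ω·-0.4917 = -0.4650
  w: GS value = (-6 - (-2)·0.1680 - (3)·-0.4650) / (9) = -0.4743;  w ← (1−ω)·-0.5325 + ω·-0.4743 = -0.4801

(0.1680, -0.4650, -0.4801)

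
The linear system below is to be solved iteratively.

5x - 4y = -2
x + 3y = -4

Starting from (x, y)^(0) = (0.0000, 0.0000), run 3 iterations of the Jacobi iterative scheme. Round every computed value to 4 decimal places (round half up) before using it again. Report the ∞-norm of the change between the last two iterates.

0.3555

Iteration 1:
  x = (-2 - (-4)·0.0000) / (5) = -0.4000
  y = (-4 - (1)·0.0000) / (3) = -1.3333
Iteration 2:
  x = (-2 - (-4)·-1.3333) / (5) = -1.4666
  y = (-4 - (1)·-0.4000) / (3) = -1.2000
Iteration 3:
  x = (-2 - (-4)·-1.2000) / (5) = -1.3600
  y = (-4 - (1)·-1.4666) / (3) = -0.8445
Change: (0.1066, 0.3555) → max |·| = 0.3555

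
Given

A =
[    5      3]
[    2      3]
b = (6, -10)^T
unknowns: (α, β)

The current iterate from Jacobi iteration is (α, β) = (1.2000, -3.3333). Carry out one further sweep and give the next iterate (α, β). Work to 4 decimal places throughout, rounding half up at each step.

(3.2000, -4.1333)

One sweep:
  α = (6 - (3)·-3.3333) / (5) = 3.2000
  β = (-10 - (2)·1.2000) / (3) = -4.1333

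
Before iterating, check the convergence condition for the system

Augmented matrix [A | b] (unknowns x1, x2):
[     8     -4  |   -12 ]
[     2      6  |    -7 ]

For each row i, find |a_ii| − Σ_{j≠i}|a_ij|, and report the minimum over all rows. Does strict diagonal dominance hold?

row 1: |8| − (4) = 4
row 2: |6| − (2) = 4
minimum over rows = 4 → strictly diagonally dominant (convergence guaranteed)

4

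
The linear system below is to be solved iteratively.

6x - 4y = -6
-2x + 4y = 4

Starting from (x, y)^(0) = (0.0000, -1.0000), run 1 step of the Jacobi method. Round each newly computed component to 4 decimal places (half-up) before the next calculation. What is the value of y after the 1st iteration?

1.0000

Iteration 1:
  x = (-6 - (-4)·-1.0000) / (6) = -1.6667
  y = (4 - (-2)·0.0000) / (4) = 1.0000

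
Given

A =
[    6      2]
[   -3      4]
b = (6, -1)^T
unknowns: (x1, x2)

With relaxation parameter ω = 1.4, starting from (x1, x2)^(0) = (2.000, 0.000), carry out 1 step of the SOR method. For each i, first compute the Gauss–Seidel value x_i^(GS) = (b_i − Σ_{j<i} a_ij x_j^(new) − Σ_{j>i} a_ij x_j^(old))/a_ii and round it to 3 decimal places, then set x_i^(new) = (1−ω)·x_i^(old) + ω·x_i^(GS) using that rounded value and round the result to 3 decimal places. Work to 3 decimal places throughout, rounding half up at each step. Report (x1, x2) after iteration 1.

(0.600, 0.280)

Iteration 1:
  x1: GS value = (6 - (2)·0.000) / (6) = 1.000;  x1 ← (1−ω)·2.000 + ω·1.000 = 0.600
  x2: GS value = (-1 - (-3)·0.600) / (4) = 0.200;  x2 ← (1−ω)·0.000 + ω·0.200 = 0.280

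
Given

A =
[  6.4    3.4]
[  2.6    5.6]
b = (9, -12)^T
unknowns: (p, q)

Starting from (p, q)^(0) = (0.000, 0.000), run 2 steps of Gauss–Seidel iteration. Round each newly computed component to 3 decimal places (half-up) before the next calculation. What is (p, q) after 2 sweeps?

(2.892, -3.486)

Iteration 1:
  p = (9 - (3.4)·0.000) / (6.4) = 1.406
  q = (-12 - (2.6)·1.406) / (5.6) = -2.796
Iteration 2:
  p = (9 - (3.4)·-2.796) / (6.4) = 2.892
  q = (-12 - (2.6)·2.892) / (5.6) = -3.486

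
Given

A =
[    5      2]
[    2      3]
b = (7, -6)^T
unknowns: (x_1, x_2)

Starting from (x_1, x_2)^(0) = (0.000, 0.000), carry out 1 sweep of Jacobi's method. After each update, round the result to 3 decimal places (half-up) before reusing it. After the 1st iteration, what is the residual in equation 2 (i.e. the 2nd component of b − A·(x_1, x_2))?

-2.800

Iteration 1:
  x_1 = (7 - (2)·0.000) / (5) = 1.400
  x_2 = (-6 - (2)·0.000) / (3) = -2.000
Residual b − A·x = (4.000, -2.800)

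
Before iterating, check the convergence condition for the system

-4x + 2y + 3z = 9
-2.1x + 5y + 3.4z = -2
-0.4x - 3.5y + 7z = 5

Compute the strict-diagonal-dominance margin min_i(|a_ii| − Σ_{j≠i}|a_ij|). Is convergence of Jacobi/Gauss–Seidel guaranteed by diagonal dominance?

row 1: |-4| − (2+3) = -1
row 2: |5| − (2.1+3.4) = -0.5
row 3: |7| − (0.4+3.5) = 3.1
minimum over rows = -1 → not strictly diagonally dominant

-1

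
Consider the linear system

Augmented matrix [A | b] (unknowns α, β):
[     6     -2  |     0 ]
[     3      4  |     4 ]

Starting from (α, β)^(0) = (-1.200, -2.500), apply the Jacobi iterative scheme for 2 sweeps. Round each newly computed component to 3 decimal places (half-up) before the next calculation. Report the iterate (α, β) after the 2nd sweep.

(0.633, 1.625)

Iteration 1:
  α = (0 - (-2)·-2.500) / (6) = -0.833
  β = (4 - (3)·-1.200) / (4) = 1.900
Iteration 2:
  α = (0 - (-2)·1.900) / (6) = 0.633
  β = (4 - (3)·-0.833) / (4) = 1.625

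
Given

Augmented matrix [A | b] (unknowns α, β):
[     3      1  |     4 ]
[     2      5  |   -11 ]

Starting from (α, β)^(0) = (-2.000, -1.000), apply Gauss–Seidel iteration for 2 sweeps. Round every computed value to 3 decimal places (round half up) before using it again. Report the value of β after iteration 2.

-3.116

Iteration 1:
  α = (4 - (1)·-1.000) / (3) = 1.667
  β = (-11 - (2)·1.667) / (5) = -2.867
Iteration 2:
  α = (4 - (1)·-2.867) / (3) = 2.289
  β = (-11 - (2)·2.289) / (5) = -3.116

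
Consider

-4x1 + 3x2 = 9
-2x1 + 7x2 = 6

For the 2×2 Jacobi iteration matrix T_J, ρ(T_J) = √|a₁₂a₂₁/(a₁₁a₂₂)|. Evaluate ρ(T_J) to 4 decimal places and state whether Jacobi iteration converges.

a₁₂a₂₁/(a₁₁a₂₂) = (3)·(-2) / ((-4)·(7)) = 0.214286
ρ = √|0.214286| = √0.214286 = 0.4629
ρ < 1, so Jacobi converges

0.4629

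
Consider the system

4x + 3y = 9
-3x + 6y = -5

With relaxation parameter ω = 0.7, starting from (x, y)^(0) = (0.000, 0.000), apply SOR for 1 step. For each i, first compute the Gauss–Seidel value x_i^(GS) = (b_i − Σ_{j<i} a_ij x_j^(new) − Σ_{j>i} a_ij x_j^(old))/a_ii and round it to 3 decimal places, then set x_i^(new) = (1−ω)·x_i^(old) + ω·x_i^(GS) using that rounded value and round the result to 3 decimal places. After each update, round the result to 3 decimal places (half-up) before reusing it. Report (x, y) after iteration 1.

Iteration 1:
  x: GS value = (9 - (3)·0.000) / (4) = 2.250;  x ← (1−ω)·0.000 + ω·2.250 = 1.575
  y: GS value = (-5 - (-3)·1.575) / (6) = -0.046;  y ← (1−ω)·0.000 + ω·-0.046 = -0.032

(1.575, -0.032)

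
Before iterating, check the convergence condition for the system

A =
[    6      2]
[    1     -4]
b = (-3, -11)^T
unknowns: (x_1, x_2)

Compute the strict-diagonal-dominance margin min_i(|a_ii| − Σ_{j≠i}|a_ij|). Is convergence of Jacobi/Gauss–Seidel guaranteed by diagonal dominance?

3

row 1: |6| − (2) = 4
row 2: |-4| − (1) = 3
minimum over rows = 3 → strictly diagonally dominant (convergence guaranteed)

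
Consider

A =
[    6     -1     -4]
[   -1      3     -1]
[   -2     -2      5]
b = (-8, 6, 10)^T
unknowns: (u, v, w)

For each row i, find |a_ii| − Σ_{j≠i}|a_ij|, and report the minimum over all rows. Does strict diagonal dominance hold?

row 1: |6| − (1+4) = 1
row 2: |3| − (1+1) = 1
row 3: |5| − (2+2) = 1
minimum over rows = 1 → strictly diagonally dominant (convergence guaranteed)

1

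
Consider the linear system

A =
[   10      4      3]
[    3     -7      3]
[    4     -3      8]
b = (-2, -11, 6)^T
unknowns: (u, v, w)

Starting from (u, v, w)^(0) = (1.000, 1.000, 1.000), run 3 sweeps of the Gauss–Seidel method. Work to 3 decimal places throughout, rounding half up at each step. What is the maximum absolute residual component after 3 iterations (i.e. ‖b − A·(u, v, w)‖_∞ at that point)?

0.552

Iteration 1:
  u = (-2 - (4)·1.000 - (3)·1.000) / (10) = -0.900
  v = (-11 - (3)·-0.900 - (3)·1.000) / (-7) = 1.614
  w = (6 - (4)·-0.900 - (-3)·1.614) / (8) = 1.805
Iteration 2:
  u = (-2 - (4)·1.614 - (3)·1.805) / (10) = -1.387
  v = (-11 - (3)·-1.387 - (3)·1.805) / (-7) = 1.751
  w = (6 - (4)·-1.387 - (-3)·1.751) / (8) = 2.100
Iteration 3:
  u = (-2 - (4)·1.751 - (3)·2.100) / (10) = -1.530
  v = (-11 - (3)·-1.530 - (3)·2.100) / (-7) = 1.816
  w = (6 - (4)·-1.530 - (-3)·1.816) / (8) = 2.196
Residual b − A·x = (-0.552, -0.286, 0.000); ∞-norm = 0.552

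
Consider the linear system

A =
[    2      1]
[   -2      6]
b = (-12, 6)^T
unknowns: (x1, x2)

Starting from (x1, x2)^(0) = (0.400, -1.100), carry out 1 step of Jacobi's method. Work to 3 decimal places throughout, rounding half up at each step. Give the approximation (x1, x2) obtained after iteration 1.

(-5.450, 1.133)

Iteration 1:
  x1 = (-12 - (1)·-1.100) / (2) = -5.450
  x2 = (6 - (-2)·0.400) / (6) = 1.133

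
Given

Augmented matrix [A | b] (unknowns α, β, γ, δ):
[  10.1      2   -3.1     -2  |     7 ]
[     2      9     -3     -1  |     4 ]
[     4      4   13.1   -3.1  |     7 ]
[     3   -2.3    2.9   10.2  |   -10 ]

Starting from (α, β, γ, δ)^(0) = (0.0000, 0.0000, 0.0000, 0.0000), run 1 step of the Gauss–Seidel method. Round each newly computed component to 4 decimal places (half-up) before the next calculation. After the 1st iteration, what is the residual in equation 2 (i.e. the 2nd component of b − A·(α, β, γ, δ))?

Iteration 1:
  α = (7 - (2)·0.0000 - (-3.1)·0.0000 - (-2)·0.0000) / (10.1) = 0.6931
  β = (4 - (2)·0.6931 - (-3)·0.0000 - (-1)·0.0000) / (9) = 0.2904
  γ = (7 - (4)·0.6931 - (4)·0.2904 - (-3.1)·0.0000) / (13.1) = 0.2340
  δ = (-10 - (3)·0.6931 - (-2.3)·0.2904 - (2.9)·0.2340) / (10.2) = -1.1853
Residual b − A·x = (-2.2263, -0.4831, -3.6738, 0.0001)

-0.4831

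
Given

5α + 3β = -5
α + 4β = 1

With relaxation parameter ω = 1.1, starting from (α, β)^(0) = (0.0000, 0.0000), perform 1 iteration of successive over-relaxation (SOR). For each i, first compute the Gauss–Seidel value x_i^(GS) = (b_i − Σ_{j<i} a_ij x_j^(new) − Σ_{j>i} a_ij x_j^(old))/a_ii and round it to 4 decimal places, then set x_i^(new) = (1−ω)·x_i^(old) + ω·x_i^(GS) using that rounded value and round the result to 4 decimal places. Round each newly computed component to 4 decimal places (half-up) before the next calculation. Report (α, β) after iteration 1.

Iteration 1:
  α: GS value = (-5 - (3)·0.0000) / (5) = -1.0000;  α ← (1−ω)·0.0000 + ω·-1.0000 = -1.1000
  β: GS value = (1 - (1)·-1.1000) / (4) = 0.5250;  β ← (1−ω)·0.0000 + ω·0.5250 = 0.5775

(-1.1000, 0.5775)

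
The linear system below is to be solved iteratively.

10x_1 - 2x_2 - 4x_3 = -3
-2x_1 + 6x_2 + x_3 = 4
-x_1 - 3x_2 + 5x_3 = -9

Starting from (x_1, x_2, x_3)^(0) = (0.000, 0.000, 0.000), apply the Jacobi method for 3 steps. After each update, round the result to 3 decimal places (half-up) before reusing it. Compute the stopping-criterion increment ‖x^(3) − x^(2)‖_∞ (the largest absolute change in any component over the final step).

Iteration 1:
  x_1 = (-3 - (-2)·0.000 - (-4)·0.000) / (10) = -0.300
  x_2 = (4 - (-2)·0.000 - (1)·0.000) / (6) = 0.667
  x_3 = (-9 - (-1)·0.000 - (-3)·0.000) / (5) = -1.800
Iteration 2:
  x_1 = (-3 - (-2)·0.667 - (-4)·-1.800) / (10) = -0.887
  x_2 = (4 - (-2)·-0.300 - (1)·-1.800) / (6) = 0.867
  x_3 = (-9 - (-1)·-0.300 - (-3)·0.667) / (5) = -1.460
Iteration 3:
  x_1 = (-3 - (-2)·0.867 - (-4)·-1.460) / (10) = -0.711
  x_2 = (4 - (-2)·-0.887 - (1)·-1.460) / (6) = 0.614
  x_3 = (-9 - (-1)·-0.887 - (-3)·0.867) / (5) = -1.457
Change: (0.176, -0.253, 0.003) → max |·| = 0.253

0.253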